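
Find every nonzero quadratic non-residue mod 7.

Square k = 1,…,3 (k and 7−k give the same square):
1²=1, 2²=4, 3²≡2 (mod 7).
The residues are {1, 2, 4}; the non-residues are the remaining 3 nonzero classes.

3, 5, 6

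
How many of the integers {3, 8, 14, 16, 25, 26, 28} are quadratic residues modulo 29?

3

(3/29) = -1 → non-residue.
(8/29) = -1 → non-residue.
(14/29) = -1 → non-residue.
(16/29) = +1 → QR.
(25/29) = +1 → QR.
(26/29) = -1 → non-residue.
(28/29) = +1 → QR.
Total quadratic residues among the 7: 3.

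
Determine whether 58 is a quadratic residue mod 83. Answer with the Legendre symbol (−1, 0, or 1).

Euler's criterion: (58/83) ≡ 58^41 (mod 83).
58^2 ≡ 44 (mod 83)
58^4 ≡ 27 (mod 83)
58^8 ≡ 65 (mod 83)
58^16 ≡ 75 (mod 83)
58^32 ≡ 64 (mod 83)
58^41 = 58^(32+8+1) ≡ 82 (mod 83).
Result is 82 ≡ −1, so (58/83) = −1.

-1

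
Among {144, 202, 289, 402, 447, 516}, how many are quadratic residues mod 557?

3

(144/557) = +1 → QR.
(202/557) = -1 → non-residue.
(289/557) = +1 → QR.
(402/557) = +1 → QR.
(447/557) = -1 → non-residue.
(516/557) = -1 → non-residue.
Total quadratic residues among the 6: 3.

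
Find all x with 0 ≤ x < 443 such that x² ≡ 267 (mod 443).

Since 443 ≡ 3 (mod 4), a square root of 267 is 267^((443+1)/4) = 267^111 mod 443.
Repeated squaring: 267^2≡409, 267^4≡270, 267^8≡248, 267^16≡370, 267^32≡13, 267^64≡169 (mod 443).
267^111 = 267^(64+32+8+4+2+1) ≡ 209 (mod 443).
Check: 209² = 43681 ≡ 267 (mod 443). The two roots are 209 and 234.

209, 234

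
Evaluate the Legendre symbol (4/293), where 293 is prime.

Pull out 2^2: since 293 ≡ 5 (mod 8), (2/293) = -1, so (2/293)^2 = +1.
Reached (1/293) = 1. Collecting the sign flips along the way, the symbol is +1.

1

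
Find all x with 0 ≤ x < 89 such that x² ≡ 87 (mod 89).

89 ≡ 1 (mod 4), so we find a root by search.
Trying successive values, 40² = 1600 ≡ 87 (mod 89). The other root is 89 − 40 = 49.

40, 49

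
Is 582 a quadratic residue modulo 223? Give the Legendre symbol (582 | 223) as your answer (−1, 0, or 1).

1

Euler's criterion: (582/223) ≡ 136^111 (mod 223).
136^2 ≡ 210 (mod 223)
136^4 ≡ 169 (mod 223)
136^8 ≡ 17 (mod 223)
136^16 ≡ 66 (mod 223)
136^32 ≡ 119 (mod 223)
136^64 ≡ 112 (mod 223)
136^111 = 136^(64+32+8+4+2+1) ≡ 1 (mod 223).
Result is 1, so (582/223) = 1.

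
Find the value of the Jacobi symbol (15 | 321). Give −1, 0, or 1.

0

Reciprocity: 15 ≡ 3 and 321 ≡ 1 (mod 4), so (15/321) = +(321/15).
Reduce top mod 15: now compute (6/15).
Pull out 2: since 15 ≡ 7 (mod 8), (2/15) = +1.
Reciprocity: 3 ≡ 3 and 15 ≡ 3 (mod 4), so (3/15) = −(15/3).
Reduce top mod 3: now compute (0/3).
Top reduces to 0: gcd > 1, so the symbol is 0.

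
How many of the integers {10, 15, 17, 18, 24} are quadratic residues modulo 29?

1

(10/29) = -1 → non-residue.
(15/29) = -1 → non-residue.
(17/29) = -1 → non-residue.
(18/29) = -1 → non-residue.
(24/29) = +1 → QR.
Total quadratic residues among the 5: 1.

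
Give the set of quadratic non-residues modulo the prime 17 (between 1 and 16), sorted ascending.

Square k = 1,…,8 (k and 17−k give the same square):
1²=1, 2²=4, 3²=9, 4²=16, 5²≡8, 6²≡2, 7²≡15, 8²≡13 (mod 17).
The residues are {1, 2, 4, 8, 9, 13, 15, 16}; the non-residues are the remaining 8 nonzero classes.

3, 5, 6, 7, 10, 11, 12, 14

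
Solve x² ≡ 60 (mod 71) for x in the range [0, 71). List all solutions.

Since 71 ≡ 3 (mod 4), a square root of 60 is 60^((71+1)/4) = 60^18 mod 71.
Repeated squaring: 60^2≡50, 60^4≡15, 60^8≡12, 60^16≡2 (mod 71).
60^18 = 60^(16+2) ≡ 29 (mod 71).
Check: 29² = 841 ≡ 60 (mod 71). The two roots are 29 and 42.

29, 42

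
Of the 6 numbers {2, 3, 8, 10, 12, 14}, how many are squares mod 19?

(2/19) = -1 → non-residue.
(3/19) = -1 → non-residue.
(8/19) = -1 → non-residue.
(10/19) = -1 → non-residue.
(12/19) = -1 → non-residue.
(14/19) = -1 → non-residue.
Total quadratic residues among the 6: 0.

0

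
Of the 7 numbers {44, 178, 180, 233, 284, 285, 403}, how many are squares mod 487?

3

(44/487) = -1 → non-residue.
(178/487) = +1 → QR.
(180/487) = -1 → non-residue.
(233/487) = -1 → non-residue.
(284/487) = +1 → QR.
(285/487) = +1 → QR.
(403/487) = -1 → non-residue.
Total quadratic residues among the 7: 3.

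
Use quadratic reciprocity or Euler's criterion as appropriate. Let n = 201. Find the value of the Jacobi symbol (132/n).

0

Pull out 2^2: since 201 ≡ 1 (mod 8), (2/201) = +1, so (2/201)^2 = +1.
Reciprocity: 33 ≡ 1 and 201 ≡ 1 (mod 4), so (33/201) = +(201/33).
Reduce top mod 33: now compute (3/33).
Reciprocity: 3 ≡ 3 and 33 ≡ 1 (mod 4), so (3/33) = +(33/3).
Reduce top mod 3: now compute (0/3).
Top reduces to 0: gcd > 1, so the symbol is 0.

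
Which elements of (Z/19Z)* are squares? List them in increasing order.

1, 4, 5, 6, 7, 9, 11, 16, 17

Square k = 1,…,9 (k and 19−k give the same square):
1²=1, 2²=4, 3²=9, 4²=16, 5²≡6, 6²≡17, 7²≡11, 8²≡7, 9²≡5 (mod 19).
So the quadratic residues mod 19 are {1, 4, 5, 6, 7, 9, 11, 16, 17}.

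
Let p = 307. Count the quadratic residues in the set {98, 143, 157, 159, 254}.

(98/307) = -1 → non-residue.
(143/307) = -1 → non-residue.
(157/307) = -1 → non-residue.
(159/307) = -1 → non-residue.
(254/307) = -1 → non-residue.
Total quadratic residues among the 5: 0.

0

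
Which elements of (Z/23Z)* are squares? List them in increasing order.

Square k = 1,…,11 (k and 23−k give the same square):
1²=1, 2²=4, 3²=9, 4²=16, 5²≡2, 6²≡13, 7²≡3, 8²≡18, 9²≡12, 10²≡8, 11²≡6 (mod 23).
So the quadratic residues mod 23 are {1, 2, 3, 4, 6, 8, 9, 12, 13, 16, 18}.

1, 2, 3, 4, 6, 8, 9, 12, 13, 16, 18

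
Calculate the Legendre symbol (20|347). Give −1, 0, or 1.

-1

Euler's criterion: (20/347) ≡ 20^173 (mod 347).
20^2 ≡ 53 (mod 347)
20^4 ≡ 33 (mod 347)
20^8 ≡ 48 (mod 347)
20^16 ≡ 222 (mod 347)
20^32 ≡ 10 (mod 347)
20^64 ≡ 100 (mod 347)
20^128 ≡ 284 (mod 347)
20^173 = 20^(128+32+8+4+1) ≡ 346 (mod 347).
Result is 346 ≡ −1, so (20/347) = −1.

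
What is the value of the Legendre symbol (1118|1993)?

1

Pull out 2: since 1993 ≡ 1 (mod 8), (2/1993) = +1.
Reciprocity: 559 ≡ 3 and 1993 ≡ 1 (mod 4), so (559/1993) = +(1993/559).
Reduce top mod 559: now compute (316/559).
Pull out 2^2: since 559 ≡ 7 (mod 8), (2/559) = +1, so (2/559)^2 = +1.
Reciprocity: 79 ≡ 3 and 559 ≡ 3 (mod 4), so (79/559) = −(559/79).
Reduce top mod 79: now compute (6/79).
Pull out 2: since 79 ≡ 7 (mod 8), (2/79) = +1.
Reciprocity: 3 ≡ 3 and 79 ≡ 3 (mod 4), so (3/79) = −(79/3).
Reduce top mod 3: now compute (1/3).
Reached (1/3) = 1. Collecting the sign flips along the way, the symbol is +1.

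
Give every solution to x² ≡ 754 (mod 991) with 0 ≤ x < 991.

473, 518

Since 991 ≡ 3 (mod 4), a square root of 754 is 754^((991+1)/4) = 754^248 mod 991.
Repeated squaring: 754^2≡673, 754^4≡42, 754^8≡773, 754^16≡947, 754^32≡945, 754^64≡134, 754^128≡118 (mod 991).
754^248 = 754^(128+64+32+16+8) ≡ 518 (mod 991).
Check: 518² = 268324 ≡ 754 (mod 991). The two roots are 473 and 518.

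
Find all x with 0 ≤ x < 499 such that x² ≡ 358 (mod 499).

146, 353

Since 499 ≡ 3 (mod 4), a square root of 358 is 358^((499+1)/4) = 358^125 mod 499.
Repeated squaring: 358^2≡420, 358^4≡253, 358^8≡137, 358^16≡306, 358^32≡323, 358^64≡38 (mod 499).
358^125 = 358^(64+32+16+8+4+1) ≡ 353 (mod 499).
Check: 353² = 124609 ≡ 358 (mod 499). The two roots are 146 and 353.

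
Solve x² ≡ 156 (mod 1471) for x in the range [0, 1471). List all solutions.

628, 843

Since 1471 ≡ 3 (mod 4), a square root of 156 is 156^((1471+1)/4) = 156^368 mod 1471.
Repeated squaring: 156^2≡800, 156^4≡115, 156^8≡1457, 156^16≡196, 156^32≡170, 156^64≡951, 156^128≡1207, 156^256≡559 (mod 1471).
156^368 = 156^(256+64+32+16) ≡ 628 (mod 1471).
Check: 628² = 394384 ≡ 156 (mod 1471). The two roots are 628 and 843.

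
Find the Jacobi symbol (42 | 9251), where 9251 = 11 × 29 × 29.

Pull out 2: since 9251 ≡ 3 (mod 8), (2/9251) = -1.
Reciprocity: 21 ≡ 1 and 9251 ≡ 3 (mod 4), so (21/9251) = +(9251/21).
Reduce top mod 21: now compute (11/21).
Reciprocity: 11 ≡ 3 and 21 ≡ 1 (mod 4), so (11/21) = +(21/11).
Reduce top mod 11: now compute (10/11).
Pull out 2: since 11 ≡ 3 (mod 8), (2/11) = -1.
Reciprocity: 5 ≡ 1 and 11 ≡ 3 (mod 4), so (5/11) = +(11/5).
Reduce top mod 5: now compute (1/5).
Reached (1/5) = 1. Collecting the sign flips along the way, the symbol is +1.

1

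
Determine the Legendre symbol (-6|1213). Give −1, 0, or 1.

-1

First reduce: -6 ≡ 1207 (mod 1213).
Reciprocity: 1207 ≡ 3 and 1213 ≡ 1 (mod 4), so (1207/1213) = +(1213/1207).
Reduce top mod 1207: now compute (6/1207).
Pull out 2: since 1207 ≡ 7 (mod 8), (2/1207) = +1.
Reciprocity: 3 ≡ 3 and 1207 ≡ 3 (mod 4), so (3/1207) = −(1207/3).
Reduce top mod 3: now compute (1/3).
Reached (1/3) = 1. Collecting the sign flips along the way, the symbol is -1.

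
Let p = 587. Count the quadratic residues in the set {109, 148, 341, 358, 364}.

(109/587) = -1 → non-residue.
(148/587) = -1 → non-residue.
(341/587) = -1 → non-residue.
(358/587) = -1 → non-residue.
(364/587) = -1 → non-residue.
Total quadratic residues among the 5: 0.

0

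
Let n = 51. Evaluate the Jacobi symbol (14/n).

1

Pull out 2: since 51 ≡ 3 (mod 8), (2/51) = -1.
Reciprocity: 7 ≡ 3 and 51 ≡ 3 (mod 4), so (7/51) = −(51/7).
Reduce top mod 7: now compute (2/7).
Pull out 2: since 7 ≡ 7 (mod 8), (2/7) = +1.
Reached (1/7) = 1. Collecting the sign flips along the way, the symbol is +1.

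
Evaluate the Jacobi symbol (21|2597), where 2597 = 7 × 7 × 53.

Reciprocity: 21 ≡ 1 and 2597 ≡ 1 (mod 4), so (21/2597) = +(2597/21).
Reduce top mod 21: now compute (14/21).
Pull out 2: since 21 ≡ 5 (mod 8), (2/21) = -1.
Reciprocity: 7 ≡ 3 and 21 ≡ 1 (mod 4), so (7/21) = +(21/7).
Reduce top mod 7: now compute (0/7).
Top reduces to 0: gcd > 1, so the symbol is 0.

0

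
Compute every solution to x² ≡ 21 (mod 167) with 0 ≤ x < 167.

45, 122

Since 167 ≡ 3 (mod 4), a square root of 21 is 21^((167+1)/4) = 21^42 mod 167.
Repeated squaring: 21^2≡107, 21^4≡93, 21^8≡132, 21^16≡56, 21^32≡130 (mod 167).
21^42 = 21^(32+8+2) ≡ 122 (mod 167).
Check: 122² = 14884 ≡ 21 (mod 167). The two roots are 45 and 122.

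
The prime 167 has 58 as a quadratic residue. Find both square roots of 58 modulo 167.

15, 152

Since 167 ≡ 3 (mod 4), a square root of 58 is 58^((167+1)/4) = 58^42 mod 167.
Repeated squaring: 58^2≡24, 58^4≡75, 58^8≡114, 58^16≡137, 58^32≡65 (mod 167).
58^42 = 58^(32+8+2) ≡ 152 (mod 167).
Check: 152² = 23104 ≡ 58 (mod 167). The two roots are 15 and 152.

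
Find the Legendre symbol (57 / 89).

1

Reciprocity: 57 ≡ 1 and 89 ≡ 1 (mod 4), so (57/89) = +(89/57).
Reduce top mod 57: now compute (32/57).
Pull out 2^5: since 57 ≡ 1 (mod 8), (2/57) = +1, so (2/57)^5 = +1.
Reached (1/57) = 1. Collecting the sign flips along the way, the symbol is +1.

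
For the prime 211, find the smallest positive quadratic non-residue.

(2/211) = −1, so 2 is the smallest positive non-residue mod 211.

2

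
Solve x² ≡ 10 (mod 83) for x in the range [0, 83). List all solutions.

Since 83 ≡ 3 (mod 4), a square root of 10 is 10^((83+1)/4) = 10^21 mod 83.
Repeated squaring: 10^2≡17, 10^4≡40, 10^8≡23, 10^16≡31 (mod 83).
10^21 = 10^(16+4+1) ≡ 33 (mod 83).
Check: 33² = 1089 ≡ 10 (mod 83). The two roots are 33 and 50.

33, 50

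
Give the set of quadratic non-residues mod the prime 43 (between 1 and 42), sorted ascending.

Square k = 1,…,21 (k and 43−k give the same square):
1²=1, 2²=4, 3²=9, 4²=16, 5²=25, 6²=36, 7²≡6, 8²≡21, 9²≡38, 10²≡14, 11²≡35, 12²≡15, 13²≡40, 14²≡24, 15²≡10, 16²≡41, 17²≡31, 18²≡23, 19²≡17, 20²≡13, 21²≡11 (mod 43).
The residues are {1, 4, 6, 9, 10, 11, 13, 14, 15, 16, 17, 21, 23, 24, 25, 31, 35, 36, 38, 40, 41}; the non-residues are the remaining 21 nonzero classes.

2, 3, 5, 7, 8, 12, 18, 19, 20, 22, 26, 27, 28, 29, 30, 32, 33, 34, 37, 39, 42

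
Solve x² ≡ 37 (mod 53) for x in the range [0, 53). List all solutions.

14, 39

53 ≡ 1 (mod 4), so we find a root by search.
Trying successive values, 14² = 196 ≡ 37 (mod 53). The other root is 53 − 14 = 39.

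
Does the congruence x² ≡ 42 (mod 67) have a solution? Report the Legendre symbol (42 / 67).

Euler's criterion: (42/67) ≡ 42^33 (mod 67).
42^2 ≡ 22 (mod 67)
42^4 ≡ 15 (mod 67)
42^8 ≡ 24 (mod 67)
42^16 ≡ 40 (mod 67)
42^32 ≡ 59 (mod 67)
42^33 = 42^(32+1) ≡ 66 (mod 67).
Result is 66 ≡ −1, so (42/67) = −1.

-1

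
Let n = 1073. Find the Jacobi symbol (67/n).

1

Reciprocity: 67 ≡ 3 and 1073 ≡ 1 (mod 4), so (67/1073) = +(1073/67).
Reduce top mod 67: now compute (1/67).
Reached (1/67) = 1. Collecting the sign flips along the way, the symbol is +1.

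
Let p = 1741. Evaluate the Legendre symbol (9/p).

1

Reciprocity: 9 ≡ 1 and 1741 ≡ 1 (mod 4), so (9/1741) = +(1741/9).
Reduce top mod 9: now compute (4/9).
Pull out 2^2: since 9 ≡ 1 (mod 8), (2/9) = +1, so (2/9)^2 = +1.
Reached (1/9) = 1. Collecting the sign flips along the way, the symbol is +1.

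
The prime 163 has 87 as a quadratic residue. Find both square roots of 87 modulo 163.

Since 163 ≡ 3 (mod 4), a square root of 87 is 87^((163+1)/4) = 87^41 mod 163.
Repeated squaring: 87^2≡71, 87^4≡151, 87^8≡144, 87^16≡35, 87^32≡84 (mod 163).
87^41 = 87^(32+8+1) ≡ 24 (mod 163).
Check: 24² = 576 ≡ 87 (mod 163). The two roots are 24 and 139.

24, 139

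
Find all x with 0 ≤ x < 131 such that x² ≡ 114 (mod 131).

Since 131 ≡ 3 (mod 4), a square root of 114 is 114^((131+1)/4) = 114^33 mod 131.
Repeated squaring: 114^2≡27, 114^4≡74, 114^8≡105, 114^16≡21, 114^32≡48 (mod 131).
114^33 = 114^(32+1) ≡ 101 (mod 131).
Check: 101² = 10201 ≡ 114 (mod 131). The two roots are 30 and 101.

30, 101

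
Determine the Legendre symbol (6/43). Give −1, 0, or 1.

Pull out 2: since 43 ≡ 3 (mod 8), (2/43) = -1.
Reciprocity: 3 ≡ 3 and 43 ≡ 3 (mod 4), so (3/43) = −(43/3).
Reduce top mod 3: now compute (1/3).
Reached (1/3) = 1. Collecting the sign flips along the way, the symbol is +1.

1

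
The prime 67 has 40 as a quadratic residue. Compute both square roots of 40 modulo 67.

Since 67 ≡ 3 (mod 4), a square root of 40 is 40^((67+1)/4) = 40^17 mod 67.
Repeated squaring: 40^2≡59, 40^4≡64, 40^8≡9, 40^16≡14 (mod 67).
40^17 = 40^(16+1) ≡ 24 (mod 67).
Check: 24² = 576 ≡ 40 (mod 67). The two roots are 24 and 43.

24, 43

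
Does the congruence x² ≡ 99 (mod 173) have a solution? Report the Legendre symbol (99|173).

-1

Euler's criterion: (99/173) ≡ 99^86 (mod 173).
99^2 ≡ 113 (mod 173)
99^4 ≡ 140 (mod 173)
99^8 ≡ 51 (mod 173)
99^16 ≡ 6 (mod 173)
99^32 ≡ 36 (mod 173)
99^64 ≡ 85 (mod 173)
99^86 = 99^(64+16+4+2) ≡ 172 (mod 173).
Result is 172 ≡ −1, so (99/173) = −1.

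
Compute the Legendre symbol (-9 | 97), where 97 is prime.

Euler's criterion: (-9/97) ≡ 88^48 (mod 97).
88^2 ≡ 81 (mod 97)
88^4 ≡ 62 (mod 97)
88^8 ≡ 61 (mod 97)
88^16 ≡ 35 (mod 97)
88^32 ≡ 61 (mod 97)
88^48 = 88^(32+16) ≡ 1 (mod 97).
Result is 1, so (-9/97) = 1.

1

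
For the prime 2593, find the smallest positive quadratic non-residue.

5

(2/2593) = +1, so 2 is a residue.
(3/2593) = +1, so 3 is a residue.
(4/2593) = +1, so 4 is a residue.
(5/2593) = −1, so 5 is the smallest positive non-residue mod 2593.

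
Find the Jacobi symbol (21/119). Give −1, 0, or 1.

0

Reciprocity: 21 ≡ 1 and 119 ≡ 3 (mod 4), so (21/119) = +(119/21).
Reduce top mod 21: now compute (14/21).
Pull out 2: since 21 ≡ 5 (mod 8), (2/21) = -1.
Reciprocity: 7 ≡ 3 and 21 ≡ 1 (mod 4), so (7/21) = +(21/7).
Reduce top mod 7: now compute (0/7).
Top reduces to 0: gcd > 1, so the symbol is 0.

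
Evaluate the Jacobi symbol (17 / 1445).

0

Reciprocity: 17 ≡ 1 and 1445 ≡ 1 (mod 4), so (17/1445) = +(1445/17).
Reduce top mod 17: now compute (0/17).
Top reduces to 0: gcd > 1, so the symbol is 0.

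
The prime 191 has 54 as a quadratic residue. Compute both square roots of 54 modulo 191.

Since 191 ≡ 3 (mod 4), a square root of 54 is 54^((191+1)/4) = 54^48 mod 191.
Repeated squaring: 54^2≡51, 54^4≡118, 54^8≡172, 54^16≡170, 54^32≡59 (mod 191).
54^48 = 54^(32+16) ≡ 98 (mod 191).
Check: 98² = 9604 ≡ 54 (mod 191). The two roots are 93 and 98.

93, 98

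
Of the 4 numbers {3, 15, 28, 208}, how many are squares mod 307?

2

(3/307) = -1 → non-residue.
(15/307) = +1 → QR.
(28/307) = +1 → QR.
(208/307) = -1 → non-residue.
Total quadratic residues among the 4: 2.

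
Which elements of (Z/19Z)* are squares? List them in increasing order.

Square k = 1,…,9 (k and 19−k give the same square):
1²=1, 2²=4, 3²=9, 4²=16, 5²≡6, 6²≡17, 7²≡11, 8²≡7, 9²≡5 (mod 19).
So the quadratic residues mod 19 are {1, 4, 5, 6, 7, 9, 11, 16, 17}.

1, 4, 5, 6, 7, 9, 11, 16, 17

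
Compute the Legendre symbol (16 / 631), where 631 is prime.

1

Pull out 2^4: since 631 ≡ 7 (mod 8), (2/631) = +1, so (2/631)^4 = +1.
Reached (1/631) = 1. Collecting the sign flips along the way, the symbol is +1.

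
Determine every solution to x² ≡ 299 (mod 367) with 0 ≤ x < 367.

Since 367 ≡ 3 (mod 4), a square root of 299 is 299^((367+1)/4) = 299^92 mod 367.
Repeated squaring: 299^2≡220, 299^4≡323, 299^8≡101, 299^16≡292, 299^32≡120, 299^64≡87 (mod 367).
299^92 = 299^(64+16+8+4) ≡ 63 (mod 367).
Check: 63² = 3969 ≡ 299 (mod 367). The two roots are 63 and 304.

63, 304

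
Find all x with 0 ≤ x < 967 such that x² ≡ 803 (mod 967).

269, 698

Since 967 ≡ 3 (mod 4), a square root of 803 is 803^((967+1)/4) = 803^242 mod 967.
Repeated squaring: 803^2≡787, 803^4≡489, 803^8≡272, 803^16≡492, 803^32≡314, 803^64≡929, 803^128≡477 (mod 967).
803^242 = 803^(128+64+32+16+2) ≡ 698 (mod 967).
Check: 698² = 487204 ≡ 803 (mod 967). The two roots are 269 and 698.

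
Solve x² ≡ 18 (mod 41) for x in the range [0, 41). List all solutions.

41 ≡ 1 (mod 4), so we find a root by search.
Trying successive values, 10² = 100 ≡ 18 (mod 41). The other root is 41 − 10 = 31.

10, 31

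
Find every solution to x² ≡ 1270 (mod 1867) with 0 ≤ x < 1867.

Since 1867 ≡ 3 (mod 4), a square root of 1270 is 1270^((1867+1)/4) = 1270^467 mod 1867.
Repeated squaring: 1270^2≡1679, 1270^4≡1738, 1270^8≡1705, 1270^16≡106, 1270^32≡34, 1270^64≡1156, 1270^128≡1431, 1270^256≡1529 (mod 1867).
1270^467 = 1270^(256+128+64+16+2+1) ≡ 1360 (mod 1867).
Check: 1360² = 1849600 ≡ 1270 (mod 1867). The two roots are 507 and 1360.

507, 1360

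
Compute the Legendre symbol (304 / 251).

First reduce: 304 ≡ 53 (mod 251).
Reciprocity: 53 ≡ 1 and 251 ≡ 3 (mod 4), so (53/251) = +(251/53).
Reduce top mod 53: now compute (39/53).
Reciprocity: 39 ≡ 3 and 53 ≡ 1 (mod 4), so (39/53) = +(53/39).
Reduce top mod 39: now compute (14/39).
Pull out 2: since 39 ≡ 7 (mod 8), (2/39) = +1.
Reciprocity: 7 ≡ 3 and 39 ≡ 3 (mod 4), so (7/39) = −(39/7).
Reduce top mod 7: now compute (4/7).
Pull out 2^2: since 7 ≡ 7 (mod 8), (2/7) = +1, so (2/7)^2 = +1.
Reached (1/7) = 1. Collecting the sign flips along the way, the symbol is -1.

-1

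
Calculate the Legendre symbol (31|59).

Reciprocity: 31 ≡ 3 and 59 ≡ 3 (mod 4), so (31/59) = −(59/31).
Reduce top mod 31: now compute (28/31).
Pull out 2^2: since 31 ≡ 7 (mod 8), (2/31) = +1, so (2/31)^2 = +1.
Reciprocity: 7 ≡ 3 and 31 ≡ 3 (mod 4), so (7/31) = −(31/7).
Reduce top mod 7: now compute (3/7).
Reciprocity: 3 ≡ 3 and 7 ≡ 3 (mod 4), so (3/7) = −(7/3).
Reduce top mod 3: now compute (1/3).
Reached (1/3) = 1. Collecting the sign flips along the way, the symbol is -1.

-1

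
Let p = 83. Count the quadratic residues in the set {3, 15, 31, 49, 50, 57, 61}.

(3/83) = +1 → QR.
(15/83) = -1 → non-residue.
(31/83) = +1 → QR.
(49/83) = +1 → QR.
(50/83) = -1 → non-residue.
(57/83) = -1 → non-residue.
(61/83) = +1 → QR.
Total quadratic residues among the 7: 4.

4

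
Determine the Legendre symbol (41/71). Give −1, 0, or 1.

Reciprocity: 41 ≡ 1 and 71 ≡ 3 (mod 4), so (41/71) = +(71/41).
Reduce top mod 41: now compute (30/41).
Pull out 2: since 41 ≡ 1 (mod 8), (2/41) = +1.
Reciprocity: 15 ≡ 3 and 41 ≡ 1 (mod 4), so (15/41) = +(41/15).
Reduce top mod 15: now compute (11/15).
Reciprocity: 11 ≡ 3 and 15 ≡ 3 (mod 4), so (11/15) = −(15/11).
Reduce top mod 11: now compute (4/11).
Pull out 2^2: since 11 ≡ 3 (mod 8), (2/11) = -1, so (2/11)^2 = +1.
Reached (1/11) = 1. Collecting the sign flips along the way, the symbol is -1.

-1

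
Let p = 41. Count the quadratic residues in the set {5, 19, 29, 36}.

(5/41) = +1 → QR.
(19/41) = -1 → non-residue.
(29/41) = -1 → non-residue.
(36/41) = +1 → QR.
Total quadratic residues among the 4: 2.

2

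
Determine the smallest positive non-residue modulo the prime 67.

(2/67) = −1, so 2 is the smallest positive non-residue mod 67.

2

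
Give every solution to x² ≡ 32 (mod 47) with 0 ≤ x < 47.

Since 47 ≡ 3 (mod 4), a square root of 32 is 32^((47+1)/4) = 32^12 mod 47.
Repeated squaring: 32^2≡37, 32^4≡6, 32^8≡36 (mod 47).
32^12 = 32^(8+4) ≡ 28 (mod 47).
Check: 28² = 784 ≡ 32 (mod 47). The two roots are 19 and 28.

19, 28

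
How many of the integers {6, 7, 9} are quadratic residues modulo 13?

1

(6/13) = -1 → non-residue.
(7/13) = -1 → non-residue.
(9/13) = +1 → QR.
Total quadratic residues among the 3: 1.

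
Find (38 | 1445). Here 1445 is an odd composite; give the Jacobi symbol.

-1

Pull out 2: since 1445 ≡ 5 (mod 8), (2/1445) = -1.
Reciprocity: 19 ≡ 3 and 1445 ≡ 1 (mod 4), so (19/1445) = +(1445/19).
Reduce top mod 19: now compute (1/19).
Reached (1/19) = 1. Collecting the sign flips along the way, the symbol is -1.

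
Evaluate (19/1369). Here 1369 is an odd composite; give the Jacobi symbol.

Reciprocity: 19 ≡ 3 and 1369 ≡ 1 (mod 4), so (19/1369) = +(1369/19).
Reduce top mod 19: now compute (1/19).
Reached (1/19) = 1. Collecting the sign flips along the way, the symbol is +1.

1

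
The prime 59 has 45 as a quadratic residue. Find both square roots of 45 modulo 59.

Since 59 ≡ 3 (mod 4), a square root of 45 is 45^((59+1)/4) = 45^15 mod 59.
Repeated squaring: 45^2≡19, 45^4≡7, 45^8≡49 (mod 59).
45^15 = 45^(8+4+2+1) ≡ 35 (mod 59).
Check: 35² = 1225 ≡ 45 (mod 59). The two roots are 24 and 35.

24, 35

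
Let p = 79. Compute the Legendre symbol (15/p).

Reciprocity: 15 ≡ 3 and 79 ≡ 3 (mod 4), so (15/79) = −(79/15).
Reduce top mod 15: now compute (4/15).
Pull out 2^2: since 15 ≡ 7 (mod 8), (2/15) = +1, so (2/15)^2 = +1.
Reached (1/15) = 1. Collecting the sign flips along the way, the symbol is -1.

-1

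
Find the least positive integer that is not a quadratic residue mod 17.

(2/17) = +1, so 2 is a residue.
(3/17) = −1, so 3 is the smallest positive non-residue mod 17.

3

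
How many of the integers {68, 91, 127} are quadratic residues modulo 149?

2

(68/149) = +1 → QR.
(91/149) = -1 → non-residue.
(127/149) = +1 → QR.
Total quadratic residues among the 3: 2.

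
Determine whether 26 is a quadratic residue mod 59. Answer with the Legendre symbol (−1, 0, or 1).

Euler's criterion: (26/59) ≡ 26^29 (mod 59).
26^2 ≡ 27 (mod 59)
26^4 ≡ 21 (mod 59)
26^8 ≡ 28 (mod 59)
26^16 ≡ 17 (mod 59)
26^29 = 26^(16+8+4+1) ≡ 1 (mod 59).
Result is 1, so (26/59) = 1.

1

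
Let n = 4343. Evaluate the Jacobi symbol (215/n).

0

Reciprocity: 215 ≡ 3 and 4343 ≡ 3 (mod 4), so (215/4343) = −(4343/215).
Reduce top mod 215: now compute (43/215).
Reciprocity: 43 ≡ 3 and 215 ≡ 3 (mod 4), so (43/215) = −(215/43).
Reduce top mod 43: now compute (0/43).
Top reduces to 0: gcd > 1, so the symbol is 0.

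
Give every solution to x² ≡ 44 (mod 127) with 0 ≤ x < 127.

Since 127 ≡ 3 (mod 4), a square root of 44 is 44^((127+1)/4) = 44^32 mod 127.
Repeated squaring: 44^2≡31, 44^4≡72, 44^8≡104, 44^16≡21, 44^32≡60 (mod 127).
44^32 = 44^(32) ≡ 60 (mod 127).
Check: 60² = 3600 ≡ 44 (mod 127). The two roots are 60 and 67.

60, 67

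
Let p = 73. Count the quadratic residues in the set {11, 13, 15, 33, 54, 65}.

(11/73) = -1 → non-residue.
(13/73) = -1 → non-residue.
(15/73) = -1 → non-residue.
(33/73) = -1 → non-residue.
(54/73) = +1 → QR.
(65/73) = +1 → QR.
Total quadratic residues among the 6: 2.

2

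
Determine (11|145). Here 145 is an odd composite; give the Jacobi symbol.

-1

Reciprocity: 11 ≡ 3 and 145 ≡ 1 (mod 4), so (11/145) = +(145/11).
Reduce top mod 11: now compute (2/11).
Pull out 2: since 11 ≡ 3 (mod 8), (2/11) = -1.
Reached (1/11) = 1. Collecting the sign flips along the way, the symbol is -1.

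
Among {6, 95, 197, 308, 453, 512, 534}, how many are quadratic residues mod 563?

(6/563) = -1 → non-residue.
(95/563) = -1 → non-residue.
(197/563) = +1 → QR.
(308/563) = +1 → QR.
(453/563) = -1 → non-residue.
(512/563) = -1 → non-residue.
(534/563) = +1 → QR.
Total quadratic residues among the 7: 3.

3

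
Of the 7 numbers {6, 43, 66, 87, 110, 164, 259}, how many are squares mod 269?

5

(6/269) = +1 → QR.
(43/269) = +1 → QR.
(66/269) = +1 → QR.
(87/269) = +1 → QR.
(110/269) = -1 → non-residue.
(164/269) = +1 → QR.
(259/269) = -1 → non-residue.
Total quadratic residues among the 7: 5.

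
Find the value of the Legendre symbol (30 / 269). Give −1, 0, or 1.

1

Pull out 2: since 269 ≡ 5 (mod 8), (2/269) = -1.
Reciprocity: 15 ≡ 3 and 269 ≡ 1 (mod 4), so (15/269) = +(269/15).
Reduce top mod 15: now compute (14/15).
Pull out 2: since 15 ≡ 7 (mod 8), (2/15) = +1.
Reciprocity: 7 ≡ 3 and 15 ≡ 3 (mod 4), so (7/15) = −(15/7).
Reduce top mod 7: now compute (1/7).
Reached (1/7) = 1. Collecting the sign flips along the way, the symbol is +1.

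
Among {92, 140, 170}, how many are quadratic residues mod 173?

2

(92/173) = +1 → QR.
(140/173) = +1 → QR.
(170/173) = -1 → non-residue.
Total quadratic residues among the 3: 2.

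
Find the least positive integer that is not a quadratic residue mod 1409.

(2/1409) = +1, so 2 is a residue.
(3/1409) = −1, so 3 is the smallest positive non-residue mod 1409.

3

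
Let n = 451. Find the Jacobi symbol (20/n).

Pull out 2^2: since 451 ≡ 3 (mod 8), (2/451) = -1, so (2/451)^2 = +1.
Reciprocity: 5 ≡ 1 and 451 ≡ 3 (mod 4), so (5/451) = +(451/5).
Reduce top mod 5: now compute (1/5).
Reached (1/5) = 1. Collecting the sign flips along the way, the symbol is +1.

1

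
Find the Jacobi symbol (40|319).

1

Pull out 2^3: since 319 ≡ 7 (mod 8), (2/319) = +1, so (2/319)^3 = +1.
Reciprocity: 5 ≡ 1 and 319 ≡ 3 (mod 4), so (5/319) = +(319/5).
Reduce top mod 5: now compute (4/5).
Pull out 2^2: since 5 ≡ 5 (mod 8), (2/5) = -1, so (2/5)^2 = +1.
Reached (1/5) = 1. Collecting the sign flips along the way, the symbol is +1.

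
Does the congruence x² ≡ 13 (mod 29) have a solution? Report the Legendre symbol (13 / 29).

Reciprocity: 13 ≡ 1 and 29 ≡ 1 (mod 4), so (13/29) = +(29/13).
Reduce top mod 13: now compute (3/13).
Reciprocity: 3 ≡ 3 and 13 ≡ 1 (mod 4), so (3/13) = +(13/3).
Reduce top mod 3: now compute (1/3).
Reached (1/3) = 1. Collecting the sign flips along the way, the symbol is +1.

1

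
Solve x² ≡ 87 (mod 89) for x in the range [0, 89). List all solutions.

40, 49

89 ≡ 1 (mod 4), so we find a root by search.
Trying successive values, 40² = 1600 ≡ 87 (mod 89). The other root is 89 − 40 = 49.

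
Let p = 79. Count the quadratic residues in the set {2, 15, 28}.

1

(2/79) = +1 → QR.
(15/79) = -1 → non-residue.
(28/79) = -1 → non-residue.
Total quadratic residues among the 3: 1.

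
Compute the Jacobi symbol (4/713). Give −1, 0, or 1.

1

Pull out 2^2: since 713 ≡ 1 (mod 8), (2/713) = +1, so (2/713)^2 = +1.
Reached (1/713) = 1. Collecting the sign flips along the way, the symbol is +1.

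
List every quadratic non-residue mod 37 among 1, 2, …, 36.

Square k = 1,…,18 (k and 37−k give the same square):
1²=1, 2²=4, 3²=9, 4²=16, 5²=25, 6²=36, 7²≡12, 8²≡27, 9²≡7, 10²≡26, 11²≡10, 12²≡33, 13²≡21, 14²≡11, 15²≡3, 16²≡34, 17²≡30, 18²≡28 (mod 37).
The residues are {1, 3, 4, 7, 9, 10, 11, 12, 16, 21, 25, 26, 27, 28, 30, 33, 34, 36}; the non-residues are the remaining 18 nonzero classes.

2, 5, 6, 8, 13, 14, 15, 17, 18, 19, 20, 22, 23, 24, 29, 31, 32, 35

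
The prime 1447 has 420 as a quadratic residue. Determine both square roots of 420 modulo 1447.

Since 1447 ≡ 3 (mod 4), a square root of 420 is 420^((1447+1)/4) = 420^362 mod 1447.
Repeated squaring: 420^2≡1313, 420^4≡592, 420^8≡290, 420^16≡174, 420^32≡1336, 420^64≡745, 420^128≡824, 420^256≡333 (mod 1447).
420^362 = 420^(256+64+32+8+2) ≡ 1378 (mod 1447).
Check: 1378² = 1898884 ≡ 420 (mod 1447). The two roots are 69 and 1378.

69, 1378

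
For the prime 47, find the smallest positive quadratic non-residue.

(2/47) = +1, so 2 is a residue.
(3/47) = +1, so 3 is a residue.
(4/47) = +1, so 4 is a residue.
(5/47) = −1, so 5 is the smallest positive non-residue mod 47.

5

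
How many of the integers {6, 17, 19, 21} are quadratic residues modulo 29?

1

(6/29) = +1 → QR.
(17/29) = -1 → non-residue.
(19/29) = -1 → non-residue.
(21/29) = -1 → non-residue.
Total quadratic residues among the 4: 1.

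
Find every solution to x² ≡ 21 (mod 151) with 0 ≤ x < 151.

Since 151 ≡ 3 (mod 4), a square root of 21 is 21^((151+1)/4) = 21^38 mod 151.
Repeated squaring: 21^2≡139, 21^4≡144, 21^8≡49, 21^16≡136, 21^32≡74 (mod 151).
21^38 = 21^(32+4+2) ≡ 25 (mod 151).
Check: 25² = 625 ≡ 21 (mod 151). The two roots are 25 and 126.

25, 126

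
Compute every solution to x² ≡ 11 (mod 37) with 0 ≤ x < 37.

14, 23

37 ≡ 1 (mod 4), so we find a root by search.
Trying successive values, 14² = 196 ≡ 11 (mod 37). The other root is 37 − 14 = 23.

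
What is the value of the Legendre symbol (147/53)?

First reduce: 147 ≡ 41 (mod 53).
Reciprocity: 41 ≡ 1 and 53 ≡ 1 (mod 4), so (41/53) = +(53/41).
Reduce top mod 41: now compute (12/41).
Pull out 2^2: since 41 ≡ 1 (mod 8), (2/41) = +1, so (2/41)^2 = +1.
Reciprocity: 3 ≡ 3 and 41 ≡ 1 (mod 4), so (3/41) = +(41/3).
Reduce top mod 3: now compute (2/3).
Pull out 2: since 3 ≡ 3 (mod 8), (2/3) = -1.
Reached (1/3) = 1. Collecting the sign flips along the way, the symbol is -1.

-1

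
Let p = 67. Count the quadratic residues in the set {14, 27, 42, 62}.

(14/67) = +1 → QR.
(27/67) = -1 → non-residue.
(42/67) = -1 → non-residue.
(62/67) = +1 → QR.
Total quadratic residues among the 4: 2.

2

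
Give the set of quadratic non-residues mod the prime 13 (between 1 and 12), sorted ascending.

Square k = 1,…,6 (k and 13−k give the same square):
1²=1, 2²=4, 3²=9, 4²≡3, 5²≡12, 6²≡10 (mod 13).
The residues are {1, 3, 4, 9, 10, 12}; the non-residues are the remaining 6 nonzero classes.

2,5,6,7,8,11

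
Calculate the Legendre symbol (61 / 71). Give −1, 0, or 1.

Euler's criterion: (61/71) ≡ 61^35 (mod 71).
61^2 ≡ 29 (mod 71)
61^4 ≡ 60 (mod 71)
61^8 ≡ 50 (mod 71)
61^16 ≡ 15 (mod 71)
61^32 ≡ 12 (mod 71)
61^35 = 61^(32+2+1) ≡ 70 (mod 71).
Result is 70 ≡ −1, so (61/71) = −1.

-1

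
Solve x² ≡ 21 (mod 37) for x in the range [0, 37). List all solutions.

37 ≡ 1 (mod 4), so we find a root by search.
Trying successive values, 13² = 169 ≡ 21 (mod 37). The other root is 37 − 13 = 24.

13, 24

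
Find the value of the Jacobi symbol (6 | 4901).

1

Pull out 2: since 4901 ≡ 5 (mod 8), (2/4901) = -1.
Reciprocity: 3 ≡ 3 and 4901 ≡ 1 (mod 4), so (3/4901) = +(4901/3).
Reduce top mod 3: now compute (2/3).
Pull out 2: since 3 ≡ 3 (mod 8), (2/3) = -1.
Reached (1/3) = 1. Collecting the sign flips along the way, the symbol is +1.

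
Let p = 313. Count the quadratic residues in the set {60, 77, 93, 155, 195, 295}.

(60/313) = -1 → non-residue.
(77/313) = -1 → non-residue.
(93/313) = -1 → non-residue.
(155/313) = +1 → QR.
(195/313) = -1 → non-residue.
(295/313) = +1 → QR.
Total quadratic residues among the 6: 2.

2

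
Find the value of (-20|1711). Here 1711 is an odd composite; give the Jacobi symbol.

-1

First reduce: -20 ≡ 1691 (mod 1711).
Reciprocity: 1691 ≡ 3 and 1711 ≡ 3 (mod 4), so (1691/1711) = −(1711/1691).
Reduce top mod 1691: now compute (20/1691).
Pull out 2^2: since 1691 ≡ 3 (mod 8), (2/1691) = -1, so (2/1691)^2 = +1.
Reciprocity: 5 ≡ 1 and 1691 ≡ 3 (mod 4), so (5/1691) = +(1691/5).
Reduce top mod 5: now compute (1/5).
Reached (1/5) = 1. Collecting the sign flips along the way, the symbol is -1.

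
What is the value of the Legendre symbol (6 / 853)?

Pull out 2: since 853 ≡ 5 (mod 8), (2/853) = -1.
Reciprocity: 3 ≡ 3 and 853 ≡ 1 (mod 4), so (3/853) = +(853/3).
Reduce top mod 3: now compute (1/3).
Reached (1/3) = 1. Collecting the sign flips along the way, the symbol is -1.

-1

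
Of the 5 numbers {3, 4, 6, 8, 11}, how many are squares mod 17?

(3/17) = -1 → non-residue.
(4/17) = +1 → QR.
(6/17) = -1 → non-residue.
(8/17) = +1 → QR.
(11/17) = -1 → non-residue.
Total quadratic residues among the 5: 2.

2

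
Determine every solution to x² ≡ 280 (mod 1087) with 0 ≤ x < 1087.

159, 928

Since 1087 ≡ 3 (mod 4), a square root of 280 is 280^((1087+1)/4) = 280^272 mod 1087.
Repeated squaring: 280^2≡136, 280^4≡17, 280^8≡289, 280^16≡909, 280^32≡161, 280^64≡920, 280^128≡714, 280^256≡1080 (mod 1087).
280^272 = 280^(256+16) ≡ 159 (mod 1087).
Check: 159² = 25281 ≡ 280 (mod 1087). The two roots are 159 and 928.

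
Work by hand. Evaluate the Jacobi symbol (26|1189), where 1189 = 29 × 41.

Pull out 2: since 1189 ≡ 5 (mod 8), (2/1189) = -1.
Reciprocity: 13 ≡ 1 and 1189 ≡ 1 (mod 4), so (13/1189) = +(1189/13).
Reduce top mod 13: now compute (6/13).
Pull out 2: since 13 ≡ 5 (mod 8), (2/13) = -1.
Reciprocity: 3 ≡ 3 and 13 ≡ 1 (mod 4), so (3/13) = +(13/3).
Reduce top mod 3: now compute (1/3).
Reached (1/3) = 1. Collecting the sign flips along the way, the symbol is +1.

1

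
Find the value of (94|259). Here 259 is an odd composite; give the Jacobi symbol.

Pull out 2: since 259 ≡ 3 (mod 8), (2/259) = -1.
Reciprocity: 47 ≡ 3 and 259 ≡ 3 (mod 4), so (47/259) = −(259/47).
Reduce top mod 47: now compute (24/47).
Pull out 2^3: since 47 ≡ 7 (mod 8), (2/47) = +1, so (2/47)^3 = +1.
Reciprocity: 3 ≡ 3 and 47 ≡ 3 (mod 4), so (3/47) = −(47/3).
Reduce top mod 3: now compute (2/3).
Pull out 2: since 3 ≡ 3 (mod 8), (2/3) = -1.
Reached (1/3) = 1. Collecting the sign flips along the way, the symbol is +1.

1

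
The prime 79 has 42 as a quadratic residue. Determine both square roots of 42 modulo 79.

Since 79 ≡ 3 (mod 4), a square root of 42 is 42^((79+1)/4) = 42^20 mod 79.
Repeated squaring: 42^2≡26, 42^4≡44, 42^8≡40, 42^16≡20 (mod 79).
42^20 = 42^(16+4) ≡ 11 (mod 79).
Check: 11² = 121 ≡ 42 (mod 79). The two roots are 11 and 68.

11, 68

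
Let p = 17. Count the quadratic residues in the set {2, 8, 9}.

3

(2/17) = +1 → QR.
(8/17) = +1 → QR.
(9/17) = +1 → QR.
Total quadratic residues among the 3: 3.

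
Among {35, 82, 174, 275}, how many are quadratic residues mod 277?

0

(35/277) = -1 → non-residue.
(82/277) = -1 → non-residue.
(174/277) = -1 → non-residue.
(275/277) = -1 → non-residue.
Total quadratic residues among the 4: 0.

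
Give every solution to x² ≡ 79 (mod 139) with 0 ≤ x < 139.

45, 94

Since 139 ≡ 3 (mod 4), a square root of 79 is 79^((139+1)/4) = 79^35 mod 139.
Repeated squaring: 79^2≡125, 79^4≡57, 79^8≡52, 79^16≡63, 79^32≡77 (mod 139).
79^35 = 79^(32+2+1) ≡ 45 (mod 139).
Check: 45² = 2025 ≡ 79 (mod 139). The two roots are 45 and 94.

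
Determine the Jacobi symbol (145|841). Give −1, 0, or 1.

0

Reciprocity: 145 ≡ 1 and 841 ≡ 1 (mod 4), so (145/841) = +(841/145).
Reduce top mod 145: now compute (116/145).
Pull out 2^2: since 145 ≡ 1 (mod 8), (2/145) = +1, so (2/145)^2 = +1.
Reciprocity: 29 ≡ 1 and 145 ≡ 1 (mod 4), so (29/145) = +(145/29).
Reduce top mod 29: now compute (0/29).
Top reduces to 0: gcd > 1, so the symbol is 0.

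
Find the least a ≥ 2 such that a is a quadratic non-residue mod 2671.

(2/2671) = +1, so 2 is a residue.
(3/2671) = −1, so 3 is the smallest positive non-residue mod 2671.

3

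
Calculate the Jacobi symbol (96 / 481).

1

Pull out 2^5: since 481 ≡ 1 (mod 8), (2/481) = +1, so (2/481)^5 = +1.
Reciprocity: 3 ≡ 3 and 481 ≡ 1 (mod 4), so (3/481) = +(481/3).
Reduce top mod 3: now compute (1/3).
Reached (1/3) = 1. Collecting the sign flips along the way, the symbol is +1.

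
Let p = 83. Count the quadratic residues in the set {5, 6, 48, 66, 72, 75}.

2

(5/83) = -1 → non-residue.
(6/83) = -1 → non-residue.
(48/83) = +1 → QR.
(66/83) = -1 → non-residue.
(72/83) = -1 → non-residue.
(75/83) = +1 → QR.
Total quadratic residues among the 6: 2.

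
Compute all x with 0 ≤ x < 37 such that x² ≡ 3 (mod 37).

15, 22

37 ≡ 1 (mod 4), so we find a root by search.
Trying successive values, 15² = 225 ≡ 3 (mod 37). The other root is 37 − 15 = 22.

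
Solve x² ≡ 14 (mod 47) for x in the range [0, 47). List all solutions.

22, 25

Since 47 ≡ 3 (mod 4), a square root of 14 is 14^((47+1)/4) = 14^12 mod 47.
Repeated squaring: 14^2≡8, 14^4≡17, 14^8≡7 (mod 47).
14^12 = 14^(8+4) ≡ 25 (mod 47).
Check: 25² = 625 ≡ 14 (mod 47). The two roots are 22 and 25.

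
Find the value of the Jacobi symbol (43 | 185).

1

Reciprocity: 43 ≡ 3 and 185 ≡ 1 (mod 4), so (43/185) = +(185/43).
Reduce top mod 43: now compute (13/43).
Reciprocity: 13 ≡ 1 and 43 ≡ 3 (mod 4), so (13/43) = +(43/13).
Reduce top mod 13: now compute (4/13).
Pull out 2^2: since 13 ≡ 5 (mod 8), (2/13) = -1, so (2/13)^2 = +1.
Reached (1/13) = 1. Collecting the sign flips along the way, the symbol is +1.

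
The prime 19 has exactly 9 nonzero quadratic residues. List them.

Square k = 1,…,9 (k and 19−k give the same square):
1²=1, 2²=4, 3²=9, 4²=16, 5²≡6, 6²≡17, 7²≡11, 8²≡7, 9²≡5 (mod 19).
So the quadratic residues mod 19 are {1, 4, 5, 6, 7, 9, 11, 16, 17}.

1 4 5 6 7 9 11 16 17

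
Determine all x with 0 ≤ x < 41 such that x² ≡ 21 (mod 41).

41 ≡ 1 (mod 4), so we find a root by search.
Trying successive values, 12² = 144 ≡ 21 (mod 41). The other root is 41 − 12 = 29.

12, 29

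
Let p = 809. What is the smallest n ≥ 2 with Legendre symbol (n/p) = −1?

(2/809) = +1, so 2 is a residue.
(3/809) = −1, so 3 is the smallest positive non-residue mod 809.

3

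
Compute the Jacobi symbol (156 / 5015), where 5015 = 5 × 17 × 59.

Pull out 2^2: since 5015 ≡ 7 (mod 8), (2/5015) = +1, so (2/5015)^2 = +1.
Reciprocity: 39 ≡ 3 and 5015 ≡ 3 (mod 4), so (39/5015) = −(5015/39).
Reduce top mod 39: now compute (23/39).
Reciprocity: 23 ≡ 3 and 39 ≡ 3 (mod 4), so (23/39) = −(39/23).
Reduce top mod 23: now compute (16/23).
Pull out 2^4: since 23 ≡ 7 (mod 8), (2/23) = +1, so (2/23)^4 = +1.
Reached (1/23) = 1. Collecting the sign flips along the way, the symbol is +1.

1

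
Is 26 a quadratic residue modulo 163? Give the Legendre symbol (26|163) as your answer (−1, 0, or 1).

1

Euler's criterion: (26/163) ≡ 26^81 (mod 163).
26^2 ≡ 24 (mod 163)
26^4 ≡ 87 (mod 163)
26^8 ≡ 71 (mod 163)
26^16 ≡ 151 (mod 163)
26^32 ≡ 144 (mod 163)
26^64 ≡ 35 (mod 163)
26^81 = 26^(64+16+1) ≡ 1 (mod 163).
Result is 1, so (26/163) = 1.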